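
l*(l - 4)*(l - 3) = l^3 - 7*l^2 + 12*l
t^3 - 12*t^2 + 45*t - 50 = (t - 5)^2*(t - 2)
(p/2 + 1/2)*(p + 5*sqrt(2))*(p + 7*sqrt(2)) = p^3/2 + p^2/2 + 6*sqrt(2)*p^2 + 6*sqrt(2)*p + 35*p + 35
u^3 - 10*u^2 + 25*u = u*(u - 5)^2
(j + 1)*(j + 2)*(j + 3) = j^3 + 6*j^2 + 11*j + 6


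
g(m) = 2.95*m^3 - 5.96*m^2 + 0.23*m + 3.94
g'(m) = 8.85*m^2 - 11.92*m + 0.23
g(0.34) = 3.45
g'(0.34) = -2.80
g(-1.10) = -7.45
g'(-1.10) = 24.05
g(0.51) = 2.90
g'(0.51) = -3.55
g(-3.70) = -227.93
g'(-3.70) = 165.49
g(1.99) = 4.04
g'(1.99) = 11.56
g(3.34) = 48.14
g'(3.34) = 59.14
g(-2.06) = -47.61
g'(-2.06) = 62.34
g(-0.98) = -4.79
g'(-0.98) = 20.41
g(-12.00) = -5954.66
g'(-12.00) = 1417.67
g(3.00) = 30.64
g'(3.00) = 44.12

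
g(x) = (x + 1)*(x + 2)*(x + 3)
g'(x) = (x + 1)*(x + 2) + (x + 1)*(x + 3) + (x + 2)*(x + 3) = 3*x^2 + 12*x + 11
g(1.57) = 41.93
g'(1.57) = 37.23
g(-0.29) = 3.29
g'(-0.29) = 7.77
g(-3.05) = -0.11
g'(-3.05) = 2.31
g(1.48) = 38.66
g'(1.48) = 35.33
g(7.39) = 818.55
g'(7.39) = 263.52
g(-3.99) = -5.89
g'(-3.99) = 10.88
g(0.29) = 9.72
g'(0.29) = 14.73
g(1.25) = 31.08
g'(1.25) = 30.69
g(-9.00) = -336.00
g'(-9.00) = 146.00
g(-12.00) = -990.00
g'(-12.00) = 299.00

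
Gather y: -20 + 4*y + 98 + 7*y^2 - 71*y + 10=7*y^2 - 67*y + 88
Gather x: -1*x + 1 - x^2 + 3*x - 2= -x^2 + 2*x - 1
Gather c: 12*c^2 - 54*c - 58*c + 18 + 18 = 12*c^2 - 112*c + 36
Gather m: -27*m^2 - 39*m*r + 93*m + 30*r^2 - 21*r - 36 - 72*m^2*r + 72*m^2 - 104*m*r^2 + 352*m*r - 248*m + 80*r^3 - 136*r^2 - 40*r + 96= m^2*(45 - 72*r) + m*(-104*r^2 + 313*r - 155) + 80*r^3 - 106*r^2 - 61*r + 60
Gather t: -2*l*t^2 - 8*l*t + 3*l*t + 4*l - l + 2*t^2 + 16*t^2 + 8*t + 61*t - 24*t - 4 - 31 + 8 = 3*l + t^2*(18 - 2*l) + t*(45 - 5*l) - 27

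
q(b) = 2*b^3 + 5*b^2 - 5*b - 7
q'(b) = 6*b^2 + 10*b - 5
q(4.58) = 267.13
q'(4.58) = 166.66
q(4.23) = 212.69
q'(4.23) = 144.66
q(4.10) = 194.39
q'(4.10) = 136.86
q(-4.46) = -62.68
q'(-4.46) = 69.75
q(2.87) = 67.11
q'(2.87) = 73.12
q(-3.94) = -32.01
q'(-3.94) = 48.74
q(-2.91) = 0.61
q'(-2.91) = 16.71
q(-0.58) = -2.81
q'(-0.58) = -8.78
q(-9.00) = -1015.00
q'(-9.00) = 391.00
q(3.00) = 77.00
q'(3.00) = 79.00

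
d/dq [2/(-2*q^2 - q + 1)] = 2*(4*q + 1)/(2*q^2 + q - 1)^2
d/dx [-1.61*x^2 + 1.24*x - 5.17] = 1.24 - 3.22*x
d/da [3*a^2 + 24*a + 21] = 6*a + 24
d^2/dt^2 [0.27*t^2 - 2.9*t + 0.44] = 0.540000000000000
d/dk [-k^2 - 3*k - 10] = -2*k - 3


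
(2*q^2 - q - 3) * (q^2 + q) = 2*q^4 + q^3 - 4*q^2 - 3*q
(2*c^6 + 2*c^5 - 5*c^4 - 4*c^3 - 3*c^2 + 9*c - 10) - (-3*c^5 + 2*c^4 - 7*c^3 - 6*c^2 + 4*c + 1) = 2*c^6 + 5*c^5 - 7*c^4 + 3*c^3 + 3*c^2 + 5*c - 11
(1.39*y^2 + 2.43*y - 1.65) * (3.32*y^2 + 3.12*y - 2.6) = 4.6148*y^4 + 12.4044*y^3 - 1.5104*y^2 - 11.466*y + 4.29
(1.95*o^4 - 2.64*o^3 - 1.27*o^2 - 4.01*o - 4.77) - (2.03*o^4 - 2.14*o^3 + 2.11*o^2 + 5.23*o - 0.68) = -0.0799999999999998*o^4 - 0.5*o^3 - 3.38*o^2 - 9.24*o - 4.09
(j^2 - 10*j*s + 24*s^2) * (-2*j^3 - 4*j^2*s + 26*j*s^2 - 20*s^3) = -2*j^5 + 16*j^4*s + 18*j^3*s^2 - 376*j^2*s^3 + 824*j*s^4 - 480*s^5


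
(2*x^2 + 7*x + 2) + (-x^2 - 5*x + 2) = x^2 + 2*x + 4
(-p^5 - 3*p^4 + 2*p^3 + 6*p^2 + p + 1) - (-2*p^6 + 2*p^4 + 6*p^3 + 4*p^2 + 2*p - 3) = 2*p^6 - p^5 - 5*p^4 - 4*p^3 + 2*p^2 - p + 4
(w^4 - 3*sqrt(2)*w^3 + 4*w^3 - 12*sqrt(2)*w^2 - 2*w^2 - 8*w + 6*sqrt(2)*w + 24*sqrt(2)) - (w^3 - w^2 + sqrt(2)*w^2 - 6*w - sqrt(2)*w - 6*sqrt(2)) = w^4 - 3*sqrt(2)*w^3 + 3*w^3 - 13*sqrt(2)*w^2 - w^2 - 2*w + 7*sqrt(2)*w + 30*sqrt(2)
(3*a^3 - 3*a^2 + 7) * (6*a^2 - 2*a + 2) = 18*a^5 - 24*a^4 + 12*a^3 + 36*a^2 - 14*a + 14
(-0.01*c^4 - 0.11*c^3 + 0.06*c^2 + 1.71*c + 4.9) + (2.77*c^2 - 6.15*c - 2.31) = -0.01*c^4 - 0.11*c^3 + 2.83*c^2 - 4.44*c + 2.59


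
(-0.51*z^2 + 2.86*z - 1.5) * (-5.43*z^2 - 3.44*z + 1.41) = 2.7693*z^4 - 13.7754*z^3 - 2.4125*z^2 + 9.1926*z - 2.115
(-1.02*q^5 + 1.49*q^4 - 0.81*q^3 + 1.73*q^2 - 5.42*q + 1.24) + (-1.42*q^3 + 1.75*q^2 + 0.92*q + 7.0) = -1.02*q^5 + 1.49*q^4 - 2.23*q^3 + 3.48*q^2 - 4.5*q + 8.24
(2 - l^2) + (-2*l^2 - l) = -3*l^2 - l + 2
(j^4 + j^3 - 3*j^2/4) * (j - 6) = j^5 - 5*j^4 - 27*j^3/4 + 9*j^2/2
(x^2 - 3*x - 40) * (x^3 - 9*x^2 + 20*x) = x^5 - 12*x^4 + 7*x^3 + 300*x^2 - 800*x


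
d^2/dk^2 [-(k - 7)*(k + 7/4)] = -2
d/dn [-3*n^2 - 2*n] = -6*n - 2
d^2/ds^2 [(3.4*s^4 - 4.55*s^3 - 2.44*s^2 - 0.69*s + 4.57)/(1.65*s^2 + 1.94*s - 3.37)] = (18.513*s^6 + 65.3003999999999*s^5 - 36.65676*s^4 - 428.6418*s^3 + 635.08869*s^2 - 245.29242*s + 20.778438)/(4.492125*s^6 + 15.84495*s^5 - 8.894655*s^4 - 57.422836*s^3 + 18.166659*s^2 + 66.097158*s - 38.272753)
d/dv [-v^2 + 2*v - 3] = 2 - 2*v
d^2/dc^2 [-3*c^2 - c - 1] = -6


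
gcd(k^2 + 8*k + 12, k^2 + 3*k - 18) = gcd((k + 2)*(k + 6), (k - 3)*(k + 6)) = k + 6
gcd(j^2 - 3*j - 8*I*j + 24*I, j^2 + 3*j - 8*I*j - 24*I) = j - 8*I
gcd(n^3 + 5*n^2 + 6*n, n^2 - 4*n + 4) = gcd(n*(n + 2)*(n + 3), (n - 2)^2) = 1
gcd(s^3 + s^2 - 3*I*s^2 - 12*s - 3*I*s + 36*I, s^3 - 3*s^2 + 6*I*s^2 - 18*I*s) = s - 3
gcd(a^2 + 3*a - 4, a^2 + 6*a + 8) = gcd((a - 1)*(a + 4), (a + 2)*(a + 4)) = a + 4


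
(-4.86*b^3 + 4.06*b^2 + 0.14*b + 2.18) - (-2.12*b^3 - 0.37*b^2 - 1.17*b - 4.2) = -2.74*b^3 + 4.43*b^2 + 1.31*b + 6.38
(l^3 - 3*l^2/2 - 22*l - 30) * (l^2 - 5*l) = l^5 - 13*l^4/2 - 29*l^3/2 + 80*l^2 + 150*l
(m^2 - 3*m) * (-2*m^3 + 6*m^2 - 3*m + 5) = -2*m^5 + 12*m^4 - 21*m^3 + 14*m^2 - 15*m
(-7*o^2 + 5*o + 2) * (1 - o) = 7*o^3 - 12*o^2 + 3*o + 2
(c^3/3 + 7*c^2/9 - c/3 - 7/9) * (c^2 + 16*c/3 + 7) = c^5/3 + 23*c^4/9 + 166*c^3/27 + 26*c^2/9 - 175*c/27 - 49/9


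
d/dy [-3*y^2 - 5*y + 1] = -6*y - 5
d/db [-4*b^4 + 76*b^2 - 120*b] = -16*b^3 + 152*b - 120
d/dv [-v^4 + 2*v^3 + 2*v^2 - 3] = 2*v*(-2*v^2 + 3*v + 2)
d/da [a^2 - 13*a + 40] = 2*a - 13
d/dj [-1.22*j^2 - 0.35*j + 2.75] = -2.44*j - 0.35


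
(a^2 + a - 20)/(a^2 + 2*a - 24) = (a + 5)/(a + 6)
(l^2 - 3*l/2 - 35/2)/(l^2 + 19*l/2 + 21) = (l - 5)/(l + 6)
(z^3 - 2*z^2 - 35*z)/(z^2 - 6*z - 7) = z*(z + 5)/(z + 1)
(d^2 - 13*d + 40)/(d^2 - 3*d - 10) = (d - 8)/(d + 2)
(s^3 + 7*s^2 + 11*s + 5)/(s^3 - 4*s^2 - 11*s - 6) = (s + 5)/(s - 6)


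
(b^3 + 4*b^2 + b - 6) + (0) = b^3 + 4*b^2 + b - 6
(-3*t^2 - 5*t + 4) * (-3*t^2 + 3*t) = 9*t^4 + 6*t^3 - 27*t^2 + 12*t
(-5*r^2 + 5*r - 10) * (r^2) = -5*r^4 + 5*r^3 - 10*r^2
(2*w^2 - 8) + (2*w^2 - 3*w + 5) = 4*w^2 - 3*w - 3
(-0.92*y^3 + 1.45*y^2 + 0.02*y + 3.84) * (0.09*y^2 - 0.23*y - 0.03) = -0.0828*y^5 + 0.3421*y^4 - 0.3041*y^3 + 0.2975*y^2 - 0.8838*y - 0.1152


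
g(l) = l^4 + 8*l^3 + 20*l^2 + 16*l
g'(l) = 4*l^3 + 24*l^2 + 40*l + 16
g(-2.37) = -0.53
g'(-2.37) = 2.76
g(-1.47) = -1.04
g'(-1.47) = -3.64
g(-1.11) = -2.54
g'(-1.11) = -4.30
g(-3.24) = -3.79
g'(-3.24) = 2.29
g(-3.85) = -1.98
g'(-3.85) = -10.53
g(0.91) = 37.84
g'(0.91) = 75.29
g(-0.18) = -2.28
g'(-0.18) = 9.55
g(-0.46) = -3.86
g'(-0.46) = 2.29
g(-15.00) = 27885.00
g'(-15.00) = -8684.00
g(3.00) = 525.00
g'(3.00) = 460.00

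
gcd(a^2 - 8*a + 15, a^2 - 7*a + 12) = a - 3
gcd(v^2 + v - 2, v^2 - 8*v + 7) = v - 1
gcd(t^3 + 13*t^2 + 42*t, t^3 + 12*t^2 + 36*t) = t^2 + 6*t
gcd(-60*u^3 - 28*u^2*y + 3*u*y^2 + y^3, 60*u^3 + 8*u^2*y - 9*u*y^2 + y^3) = -10*u^2 - 3*u*y + y^2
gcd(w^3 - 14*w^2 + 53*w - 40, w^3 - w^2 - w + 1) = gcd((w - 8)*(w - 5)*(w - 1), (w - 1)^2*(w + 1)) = w - 1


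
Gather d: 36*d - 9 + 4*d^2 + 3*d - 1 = 4*d^2 + 39*d - 10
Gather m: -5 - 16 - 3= -24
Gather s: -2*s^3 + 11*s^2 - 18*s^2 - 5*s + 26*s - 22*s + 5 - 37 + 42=-2*s^3 - 7*s^2 - s + 10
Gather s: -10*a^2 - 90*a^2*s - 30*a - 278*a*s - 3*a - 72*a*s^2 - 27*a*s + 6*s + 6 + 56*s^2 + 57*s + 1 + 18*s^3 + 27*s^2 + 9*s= -10*a^2 - 33*a + 18*s^3 + s^2*(83 - 72*a) + s*(-90*a^2 - 305*a + 72) + 7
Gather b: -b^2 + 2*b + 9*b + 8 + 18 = -b^2 + 11*b + 26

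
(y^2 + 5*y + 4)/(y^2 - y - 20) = (y + 1)/(y - 5)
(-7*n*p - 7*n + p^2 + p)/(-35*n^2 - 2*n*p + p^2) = (p + 1)/(5*n + p)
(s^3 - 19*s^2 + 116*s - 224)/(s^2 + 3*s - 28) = (s^2 - 15*s + 56)/(s + 7)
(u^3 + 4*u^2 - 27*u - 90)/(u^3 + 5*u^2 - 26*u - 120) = (u + 3)/(u + 4)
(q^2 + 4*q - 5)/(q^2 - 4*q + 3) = (q + 5)/(q - 3)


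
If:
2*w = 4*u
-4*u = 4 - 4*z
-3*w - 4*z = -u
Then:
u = -4/9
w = -8/9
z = 5/9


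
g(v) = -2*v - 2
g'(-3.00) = -2.00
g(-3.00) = 4.00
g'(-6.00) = -2.00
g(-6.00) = 10.00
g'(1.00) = -2.00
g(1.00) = -4.00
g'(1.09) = -2.00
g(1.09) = -4.18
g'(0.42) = -2.00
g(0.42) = -2.84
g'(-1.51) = -2.00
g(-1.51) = 1.02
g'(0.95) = -2.00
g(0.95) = -3.90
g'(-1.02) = -2.00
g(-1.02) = 0.04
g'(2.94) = -2.00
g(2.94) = -7.88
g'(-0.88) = -2.00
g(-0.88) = -0.24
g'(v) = -2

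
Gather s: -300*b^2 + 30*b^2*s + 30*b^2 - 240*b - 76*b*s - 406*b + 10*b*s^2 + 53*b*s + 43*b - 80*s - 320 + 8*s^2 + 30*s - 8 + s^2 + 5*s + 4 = -270*b^2 - 603*b + s^2*(10*b + 9) + s*(30*b^2 - 23*b - 45) - 324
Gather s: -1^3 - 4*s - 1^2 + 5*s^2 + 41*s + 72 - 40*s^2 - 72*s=-35*s^2 - 35*s + 70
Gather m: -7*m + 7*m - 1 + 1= 0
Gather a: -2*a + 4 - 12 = -2*a - 8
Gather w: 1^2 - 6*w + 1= 2 - 6*w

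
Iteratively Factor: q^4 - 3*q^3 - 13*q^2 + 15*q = (q - 5)*(q^3 + 2*q^2 - 3*q) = (q - 5)*(q + 3)*(q^2 - q) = (q - 5)*(q - 1)*(q + 3)*(q)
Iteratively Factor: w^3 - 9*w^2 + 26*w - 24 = (w - 2)*(w^2 - 7*w + 12) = (w - 3)*(w - 2)*(w - 4)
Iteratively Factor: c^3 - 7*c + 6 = (c + 3)*(c^2 - 3*c + 2) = (c - 1)*(c + 3)*(c - 2)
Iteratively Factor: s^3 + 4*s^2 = (s + 4)*(s^2) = s*(s + 4)*(s)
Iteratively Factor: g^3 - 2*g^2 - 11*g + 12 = (g - 1)*(g^2 - g - 12) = (g - 1)*(g + 3)*(g - 4)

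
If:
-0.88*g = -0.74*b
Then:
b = 1.18918918918919*g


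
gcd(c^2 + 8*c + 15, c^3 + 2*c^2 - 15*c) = c + 5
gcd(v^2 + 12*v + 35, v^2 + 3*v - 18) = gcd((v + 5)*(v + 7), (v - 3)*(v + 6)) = 1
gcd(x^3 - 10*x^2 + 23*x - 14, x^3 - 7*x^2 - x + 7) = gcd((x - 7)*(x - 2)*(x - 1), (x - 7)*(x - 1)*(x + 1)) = x^2 - 8*x + 7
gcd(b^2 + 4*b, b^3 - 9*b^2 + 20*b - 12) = 1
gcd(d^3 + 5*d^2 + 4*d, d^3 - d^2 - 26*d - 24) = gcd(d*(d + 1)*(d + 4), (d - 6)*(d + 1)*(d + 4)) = d^2 + 5*d + 4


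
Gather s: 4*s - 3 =4*s - 3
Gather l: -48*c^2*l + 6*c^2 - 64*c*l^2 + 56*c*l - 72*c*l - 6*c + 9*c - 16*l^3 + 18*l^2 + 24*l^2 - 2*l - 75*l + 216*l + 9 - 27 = 6*c^2 + 3*c - 16*l^3 + l^2*(42 - 64*c) + l*(-48*c^2 - 16*c + 139) - 18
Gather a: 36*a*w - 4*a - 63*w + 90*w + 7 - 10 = a*(36*w - 4) + 27*w - 3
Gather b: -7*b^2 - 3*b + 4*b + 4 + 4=-7*b^2 + b + 8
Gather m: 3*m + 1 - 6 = 3*m - 5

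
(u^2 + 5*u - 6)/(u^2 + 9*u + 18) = (u - 1)/(u + 3)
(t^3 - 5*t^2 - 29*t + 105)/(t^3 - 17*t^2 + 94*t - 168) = (t^2 + 2*t - 15)/(t^2 - 10*t + 24)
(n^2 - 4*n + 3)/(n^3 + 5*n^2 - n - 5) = (n - 3)/(n^2 + 6*n + 5)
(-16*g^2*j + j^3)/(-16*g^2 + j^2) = j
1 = 1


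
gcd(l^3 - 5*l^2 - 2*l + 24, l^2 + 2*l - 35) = 1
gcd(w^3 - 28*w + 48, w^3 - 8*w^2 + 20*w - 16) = w^2 - 6*w + 8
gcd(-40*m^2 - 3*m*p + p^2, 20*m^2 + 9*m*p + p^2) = 5*m + p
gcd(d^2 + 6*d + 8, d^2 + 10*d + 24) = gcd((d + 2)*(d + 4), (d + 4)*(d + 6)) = d + 4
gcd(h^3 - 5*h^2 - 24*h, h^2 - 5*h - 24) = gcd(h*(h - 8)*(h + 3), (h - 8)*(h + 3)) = h^2 - 5*h - 24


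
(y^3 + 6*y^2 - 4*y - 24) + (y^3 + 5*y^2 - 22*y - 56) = 2*y^3 + 11*y^2 - 26*y - 80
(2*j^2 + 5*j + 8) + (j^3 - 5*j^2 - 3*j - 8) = j^3 - 3*j^2 + 2*j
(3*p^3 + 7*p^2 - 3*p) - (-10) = 3*p^3 + 7*p^2 - 3*p + 10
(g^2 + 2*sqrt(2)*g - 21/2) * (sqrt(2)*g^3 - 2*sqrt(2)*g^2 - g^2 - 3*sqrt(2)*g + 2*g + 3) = sqrt(2)*g^5 - 2*sqrt(2)*g^4 + 3*g^4 - 31*sqrt(2)*g^3/2 - 6*g^3 + 3*g^2/2 + 25*sqrt(2)*g^2 - 21*g + 75*sqrt(2)*g/2 - 63/2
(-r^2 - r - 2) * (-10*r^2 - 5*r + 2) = 10*r^4 + 15*r^3 + 23*r^2 + 8*r - 4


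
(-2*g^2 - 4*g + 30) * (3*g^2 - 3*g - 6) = -6*g^4 - 6*g^3 + 114*g^2 - 66*g - 180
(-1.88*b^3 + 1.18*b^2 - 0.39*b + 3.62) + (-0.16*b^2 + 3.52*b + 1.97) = -1.88*b^3 + 1.02*b^2 + 3.13*b + 5.59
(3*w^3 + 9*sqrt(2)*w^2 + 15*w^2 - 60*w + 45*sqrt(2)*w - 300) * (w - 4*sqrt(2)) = 3*w^4 - 3*sqrt(2)*w^3 + 15*w^3 - 132*w^2 - 15*sqrt(2)*w^2 - 660*w + 240*sqrt(2)*w + 1200*sqrt(2)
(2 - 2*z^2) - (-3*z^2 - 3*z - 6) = z^2 + 3*z + 8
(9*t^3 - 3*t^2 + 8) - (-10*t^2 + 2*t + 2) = 9*t^3 + 7*t^2 - 2*t + 6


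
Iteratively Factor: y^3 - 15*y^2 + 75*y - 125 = (y - 5)*(y^2 - 10*y + 25) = (y - 5)^2*(y - 5)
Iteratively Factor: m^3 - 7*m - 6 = (m + 1)*(m^2 - m - 6) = (m + 1)*(m + 2)*(m - 3)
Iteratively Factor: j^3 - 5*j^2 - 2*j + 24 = (j - 3)*(j^2 - 2*j - 8) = (j - 3)*(j + 2)*(j - 4)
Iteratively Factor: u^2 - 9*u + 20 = (u - 5)*(u - 4)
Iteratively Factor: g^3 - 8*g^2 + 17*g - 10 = (g - 1)*(g^2 - 7*g + 10) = (g - 2)*(g - 1)*(g - 5)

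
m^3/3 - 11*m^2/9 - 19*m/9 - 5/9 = (m/3 + 1/3)*(m - 5)*(m + 1/3)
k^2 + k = k*(k + 1)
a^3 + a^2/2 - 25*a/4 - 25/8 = (a - 5/2)*(a + 1/2)*(a + 5/2)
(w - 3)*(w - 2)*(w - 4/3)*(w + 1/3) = w^4 - 6*w^3 + 95*w^2/9 - 34*w/9 - 8/3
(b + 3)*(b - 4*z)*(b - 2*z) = b^3 - 6*b^2*z + 3*b^2 + 8*b*z^2 - 18*b*z + 24*z^2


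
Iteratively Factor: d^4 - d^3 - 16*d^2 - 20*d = (d + 2)*(d^3 - 3*d^2 - 10*d) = (d + 2)^2*(d^2 - 5*d) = d*(d + 2)^2*(d - 5)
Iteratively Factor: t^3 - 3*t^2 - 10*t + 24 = (t - 2)*(t^2 - t - 12) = (t - 2)*(t + 3)*(t - 4)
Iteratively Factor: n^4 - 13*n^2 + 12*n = (n - 1)*(n^3 + n^2 - 12*n) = n*(n - 1)*(n^2 + n - 12) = n*(n - 1)*(n + 4)*(n - 3)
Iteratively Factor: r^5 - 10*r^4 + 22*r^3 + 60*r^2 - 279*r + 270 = (r - 3)*(r^4 - 7*r^3 + r^2 + 63*r - 90) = (r - 3)^2*(r^3 - 4*r^2 - 11*r + 30) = (r - 3)^2*(r - 2)*(r^2 - 2*r - 15) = (r - 5)*(r - 3)^2*(r - 2)*(r + 3)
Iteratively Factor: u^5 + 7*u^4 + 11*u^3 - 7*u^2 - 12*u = (u + 4)*(u^4 + 3*u^3 - u^2 - 3*u) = (u + 1)*(u + 4)*(u^3 + 2*u^2 - 3*u) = u*(u + 1)*(u + 4)*(u^2 + 2*u - 3) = u*(u + 1)*(u + 3)*(u + 4)*(u - 1)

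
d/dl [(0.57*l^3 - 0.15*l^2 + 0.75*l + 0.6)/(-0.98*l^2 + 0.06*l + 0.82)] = (-0.5586*l^4 + 0.0684*l^3 + 2.1282*l^2 + 0.93*l + 0.579)/(0.9604*l^4 - 0.1176*l^3 - 1.6036*l^2 + 0.0984*l + 0.6724)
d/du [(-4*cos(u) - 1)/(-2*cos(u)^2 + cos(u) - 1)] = (-8*sin(u)^2 + 4*cos(u) + 3)*sin(u)/(-cos(u) + cos(2*u) + 2)^2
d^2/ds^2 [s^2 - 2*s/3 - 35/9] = 2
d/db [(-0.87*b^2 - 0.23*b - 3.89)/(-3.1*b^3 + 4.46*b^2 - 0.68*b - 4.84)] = (-2.697*b^4 - 1.426*b^3 - 34.5596*b^2 + 43.1204*b - 1.532)/(9.61*b^6 - 27.652*b^5 + 24.1076*b^4 + 23.9424*b^3 - 42.7104*b^2 + 6.5824*b + 23.4256)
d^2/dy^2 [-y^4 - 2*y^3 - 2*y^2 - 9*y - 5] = -12*y^2 - 12*y - 4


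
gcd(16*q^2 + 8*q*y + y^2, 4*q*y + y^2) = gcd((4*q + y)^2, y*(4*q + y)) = 4*q + y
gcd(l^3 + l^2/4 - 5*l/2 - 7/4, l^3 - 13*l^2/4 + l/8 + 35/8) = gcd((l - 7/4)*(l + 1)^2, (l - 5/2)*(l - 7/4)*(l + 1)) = l^2 - 3*l/4 - 7/4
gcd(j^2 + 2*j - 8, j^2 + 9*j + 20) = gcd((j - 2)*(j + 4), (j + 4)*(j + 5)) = j + 4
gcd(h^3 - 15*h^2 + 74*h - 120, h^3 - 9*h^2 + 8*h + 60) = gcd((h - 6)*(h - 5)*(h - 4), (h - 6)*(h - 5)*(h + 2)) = h^2 - 11*h + 30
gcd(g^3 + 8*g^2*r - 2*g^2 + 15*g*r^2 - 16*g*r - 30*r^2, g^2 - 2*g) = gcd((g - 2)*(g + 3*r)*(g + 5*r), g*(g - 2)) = g - 2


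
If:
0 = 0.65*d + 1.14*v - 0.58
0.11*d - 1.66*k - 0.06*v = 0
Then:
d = 0.892307692307692 - 1.75384615384615*v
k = 0.0591288229842447 - 0.152363299351251*v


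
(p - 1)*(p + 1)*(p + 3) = p^3 + 3*p^2 - p - 3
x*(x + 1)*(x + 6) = x^3 + 7*x^2 + 6*x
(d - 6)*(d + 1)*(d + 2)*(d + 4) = d^4 + d^3 - 28*d^2 - 76*d - 48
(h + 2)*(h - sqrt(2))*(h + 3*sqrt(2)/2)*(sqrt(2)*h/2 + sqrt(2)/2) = sqrt(2)*h^4/2 + h^3/2 + 3*sqrt(2)*h^3/2 - sqrt(2)*h^2/2 + 3*h^2/2 - 9*sqrt(2)*h/2 + h - 3*sqrt(2)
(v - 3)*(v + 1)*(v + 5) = v^3 + 3*v^2 - 13*v - 15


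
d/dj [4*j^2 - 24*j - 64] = 8*j - 24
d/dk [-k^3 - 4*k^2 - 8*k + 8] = -3*k^2 - 8*k - 8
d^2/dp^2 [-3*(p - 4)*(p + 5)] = -6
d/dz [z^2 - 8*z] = 2*z - 8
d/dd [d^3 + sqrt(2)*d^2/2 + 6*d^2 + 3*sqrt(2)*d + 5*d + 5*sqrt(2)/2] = 3*d^2 + sqrt(2)*d + 12*d + 3*sqrt(2) + 5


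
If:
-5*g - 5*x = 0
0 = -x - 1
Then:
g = 1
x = -1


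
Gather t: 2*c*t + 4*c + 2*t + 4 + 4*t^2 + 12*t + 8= 4*c + 4*t^2 + t*(2*c + 14) + 12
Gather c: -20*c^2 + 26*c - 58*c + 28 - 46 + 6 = -20*c^2 - 32*c - 12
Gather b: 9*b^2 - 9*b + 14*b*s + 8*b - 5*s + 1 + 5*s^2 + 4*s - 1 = 9*b^2 + b*(14*s - 1) + 5*s^2 - s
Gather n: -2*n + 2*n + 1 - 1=0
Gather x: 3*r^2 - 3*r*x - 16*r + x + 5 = 3*r^2 - 16*r + x*(1 - 3*r) + 5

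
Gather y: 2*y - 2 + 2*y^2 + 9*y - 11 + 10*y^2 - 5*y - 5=12*y^2 + 6*y - 18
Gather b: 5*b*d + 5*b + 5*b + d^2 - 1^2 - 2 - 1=b*(5*d + 10) + d^2 - 4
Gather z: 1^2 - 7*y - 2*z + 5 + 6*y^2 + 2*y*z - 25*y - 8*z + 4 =6*y^2 - 32*y + z*(2*y - 10) + 10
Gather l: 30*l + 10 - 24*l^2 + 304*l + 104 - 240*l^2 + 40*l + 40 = -264*l^2 + 374*l + 154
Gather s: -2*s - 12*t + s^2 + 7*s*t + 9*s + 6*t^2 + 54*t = s^2 + s*(7*t + 7) + 6*t^2 + 42*t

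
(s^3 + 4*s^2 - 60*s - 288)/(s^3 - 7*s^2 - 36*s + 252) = (s^2 - 2*s - 48)/(s^2 - 13*s + 42)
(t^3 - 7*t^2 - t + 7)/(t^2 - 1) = t - 7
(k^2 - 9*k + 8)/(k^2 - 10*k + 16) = (k - 1)/(k - 2)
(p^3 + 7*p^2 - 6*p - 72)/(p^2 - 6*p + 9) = (p^2 + 10*p + 24)/(p - 3)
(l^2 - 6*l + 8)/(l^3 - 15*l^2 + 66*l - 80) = (l - 4)/(l^2 - 13*l + 40)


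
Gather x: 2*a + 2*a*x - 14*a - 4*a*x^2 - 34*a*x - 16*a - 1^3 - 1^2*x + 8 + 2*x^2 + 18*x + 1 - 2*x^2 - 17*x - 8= -4*a*x^2 - 32*a*x - 28*a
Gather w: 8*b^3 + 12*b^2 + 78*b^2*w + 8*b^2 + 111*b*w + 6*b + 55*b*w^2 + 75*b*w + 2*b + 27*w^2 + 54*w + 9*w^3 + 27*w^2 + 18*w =8*b^3 + 20*b^2 + 8*b + 9*w^3 + w^2*(55*b + 54) + w*(78*b^2 + 186*b + 72)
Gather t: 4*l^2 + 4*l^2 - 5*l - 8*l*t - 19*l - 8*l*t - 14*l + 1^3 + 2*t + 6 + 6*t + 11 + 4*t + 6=8*l^2 - 38*l + t*(12 - 16*l) + 24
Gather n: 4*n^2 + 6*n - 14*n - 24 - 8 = 4*n^2 - 8*n - 32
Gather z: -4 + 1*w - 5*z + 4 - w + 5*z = 0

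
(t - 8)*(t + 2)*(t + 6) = t^3 - 52*t - 96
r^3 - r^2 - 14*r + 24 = (r - 3)*(r - 2)*(r + 4)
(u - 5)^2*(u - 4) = u^3 - 14*u^2 + 65*u - 100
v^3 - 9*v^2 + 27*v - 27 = (v - 3)^3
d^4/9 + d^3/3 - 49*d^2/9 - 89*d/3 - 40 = (d/3 + 1)^2*(d - 8)*(d + 5)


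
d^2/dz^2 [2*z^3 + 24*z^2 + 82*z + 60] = 12*z + 48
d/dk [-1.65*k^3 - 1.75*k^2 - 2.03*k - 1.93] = -4.95*k^2 - 3.5*k - 2.03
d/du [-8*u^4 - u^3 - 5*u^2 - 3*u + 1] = -32*u^3 - 3*u^2 - 10*u - 3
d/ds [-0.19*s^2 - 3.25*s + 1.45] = -0.38*s - 3.25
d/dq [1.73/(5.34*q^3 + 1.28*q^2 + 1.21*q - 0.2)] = (-27.7146*q^2 - 4.4288*q - 2.0933)/(5.34*q^3 + 1.28*q^2 + 1.21*q - 0.2)^2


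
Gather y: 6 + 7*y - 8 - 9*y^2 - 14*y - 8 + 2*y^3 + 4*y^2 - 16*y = 2*y^3 - 5*y^2 - 23*y - 10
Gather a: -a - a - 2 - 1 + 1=-2*a - 2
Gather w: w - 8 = w - 8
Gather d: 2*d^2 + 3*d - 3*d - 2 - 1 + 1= 2*d^2 - 2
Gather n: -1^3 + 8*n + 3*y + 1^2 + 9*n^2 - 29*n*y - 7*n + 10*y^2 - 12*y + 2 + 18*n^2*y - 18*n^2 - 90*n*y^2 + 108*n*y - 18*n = n^2*(18*y - 9) + n*(-90*y^2 + 79*y - 17) + 10*y^2 - 9*y + 2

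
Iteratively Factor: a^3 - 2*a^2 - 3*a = (a)*(a^2 - 2*a - 3) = a*(a - 3)*(a + 1)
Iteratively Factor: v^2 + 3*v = (v)*(v + 3)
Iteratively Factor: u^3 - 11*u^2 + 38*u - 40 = (u - 4)*(u^2 - 7*u + 10) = (u - 5)*(u - 4)*(u - 2)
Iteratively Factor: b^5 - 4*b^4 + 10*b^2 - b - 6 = (b + 1)*(b^4 - 5*b^3 + 5*b^2 + 5*b - 6) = (b + 1)^2*(b^3 - 6*b^2 + 11*b - 6) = (b - 2)*(b + 1)^2*(b^2 - 4*b + 3) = (b - 3)*(b - 2)*(b + 1)^2*(b - 1)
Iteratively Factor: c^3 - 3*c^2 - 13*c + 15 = (c + 3)*(c^2 - 6*c + 5) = (c - 5)*(c + 3)*(c - 1)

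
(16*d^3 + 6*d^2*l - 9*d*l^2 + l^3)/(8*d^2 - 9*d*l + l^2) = (2*d^2 + d*l - l^2)/(d - l)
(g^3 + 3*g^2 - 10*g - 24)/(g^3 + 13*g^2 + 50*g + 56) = (g - 3)/(g + 7)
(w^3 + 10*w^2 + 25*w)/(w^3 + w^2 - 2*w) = (w^2 + 10*w + 25)/(w^2 + w - 2)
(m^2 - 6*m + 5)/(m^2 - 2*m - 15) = (m - 1)/(m + 3)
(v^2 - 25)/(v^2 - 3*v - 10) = (v + 5)/(v + 2)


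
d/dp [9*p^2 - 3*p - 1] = 18*p - 3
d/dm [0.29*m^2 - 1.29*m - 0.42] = 0.58*m - 1.29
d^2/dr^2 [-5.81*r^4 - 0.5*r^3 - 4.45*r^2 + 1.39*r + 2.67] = -69.72*r^2 - 3.0*r - 8.9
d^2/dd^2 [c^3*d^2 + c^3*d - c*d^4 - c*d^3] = 2*c*(c^2 - 6*d^2 - 3*d)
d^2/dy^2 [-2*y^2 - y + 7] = -4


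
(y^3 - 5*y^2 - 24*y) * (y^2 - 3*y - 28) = y^5 - 8*y^4 - 37*y^3 + 212*y^2 + 672*y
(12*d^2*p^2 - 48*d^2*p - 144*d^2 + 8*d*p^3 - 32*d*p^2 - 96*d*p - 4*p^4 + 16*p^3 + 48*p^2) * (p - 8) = 12*d^2*p^3 - 144*d^2*p^2 + 240*d^2*p + 1152*d^2 + 8*d*p^4 - 96*d*p^3 + 160*d*p^2 + 768*d*p - 4*p^5 + 48*p^4 - 80*p^3 - 384*p^2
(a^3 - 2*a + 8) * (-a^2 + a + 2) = -a^5 + a^4 + 4*a^3 - 10*a^2 + 4*a + 16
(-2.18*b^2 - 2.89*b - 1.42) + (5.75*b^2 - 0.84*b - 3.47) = 3.57*b^2 - 3.73*b - 4.89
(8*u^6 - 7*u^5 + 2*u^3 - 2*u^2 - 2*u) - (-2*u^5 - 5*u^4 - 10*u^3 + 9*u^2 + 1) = 8*u^6 - 5*u^5 + 5*u^4 + 12*u^3 - 11*u^2 - 2*u - 1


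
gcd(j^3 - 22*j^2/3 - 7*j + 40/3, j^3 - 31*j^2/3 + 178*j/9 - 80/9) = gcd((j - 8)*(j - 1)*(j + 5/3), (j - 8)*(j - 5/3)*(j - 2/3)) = j - 8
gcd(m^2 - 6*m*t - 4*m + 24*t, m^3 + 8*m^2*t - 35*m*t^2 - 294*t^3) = -m + 6*t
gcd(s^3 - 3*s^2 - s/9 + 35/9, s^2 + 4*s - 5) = 1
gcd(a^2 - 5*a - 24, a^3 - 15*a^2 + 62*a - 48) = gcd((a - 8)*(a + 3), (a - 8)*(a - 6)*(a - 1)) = a - 8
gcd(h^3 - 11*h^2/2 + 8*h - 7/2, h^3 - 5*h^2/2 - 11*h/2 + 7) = h^2 - 9*h/2 + 7/2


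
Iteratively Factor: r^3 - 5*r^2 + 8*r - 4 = (r - 2)*(r^2 - 3*r + 2) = (r - 2)*(r - 1)*(r - 2)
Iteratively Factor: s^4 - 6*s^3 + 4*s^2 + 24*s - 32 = (s - 4)*(s^3 - 2*s^2 - 4*s + 8) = (s - 4)*(s - 2)*(s^2 - 4) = (s - 4)*(s - 2)^2*(s + 2)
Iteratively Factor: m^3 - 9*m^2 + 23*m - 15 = (m - 5)*(m^2 - 4*m + 3) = (m - 5)*(m - 1)*(m - 3)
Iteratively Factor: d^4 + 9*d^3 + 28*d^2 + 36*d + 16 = (d + 1)*(d^3 + 8*d^2 + 20*d + 16) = (d + 1)*(d + 2)*(d^2 + 6*d + 8) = (d + 1)*(d + 2)^2*(d + 4)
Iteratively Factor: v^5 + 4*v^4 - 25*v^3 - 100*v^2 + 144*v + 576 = (v + 4)*(v^4 - 25*v^2 + 144) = (v + 3)*(v + 4)*(v^3 - 3*v^2 - 16*v + 48) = (v + 3)*(v + 4)^2*(v^2 - 7*v + 12) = (v - 4)*(v + 3)*(v + 4)^2*(v - 3)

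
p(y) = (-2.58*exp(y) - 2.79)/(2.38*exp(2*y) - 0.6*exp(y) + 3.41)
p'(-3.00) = -0.04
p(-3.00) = -0.86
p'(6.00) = 0.00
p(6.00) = 0.00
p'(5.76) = 0.00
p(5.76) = -0.00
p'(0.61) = 0.60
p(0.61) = -0.73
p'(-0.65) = -0.07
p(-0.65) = -1.10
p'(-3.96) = -0.02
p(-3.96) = -0.84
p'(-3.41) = -0.03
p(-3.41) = -0.85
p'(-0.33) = 0.09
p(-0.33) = -1.10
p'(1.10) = 0.48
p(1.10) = -0.46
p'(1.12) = 0.47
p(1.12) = -0.45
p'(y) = (-2.58*exp(y) - 2.79)*(-4.76*exp(2*y) + 0.6*exp(y))/(2.38*exp(2*y) - 0.6*exp(y) + 3.41)^2 - 2.58*exp(y)/(2.38*exp(2*y) - 0.6*exp(y) + 3.41)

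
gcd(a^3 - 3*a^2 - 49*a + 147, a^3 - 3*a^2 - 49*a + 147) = a^3 - 3*a^2 - 49*a + 147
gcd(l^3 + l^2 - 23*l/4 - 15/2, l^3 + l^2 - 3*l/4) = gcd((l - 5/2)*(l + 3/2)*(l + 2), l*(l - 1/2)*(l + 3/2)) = l + 3/2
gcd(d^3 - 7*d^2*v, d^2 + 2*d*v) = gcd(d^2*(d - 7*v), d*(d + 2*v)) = d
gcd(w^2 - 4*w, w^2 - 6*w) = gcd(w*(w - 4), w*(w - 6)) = w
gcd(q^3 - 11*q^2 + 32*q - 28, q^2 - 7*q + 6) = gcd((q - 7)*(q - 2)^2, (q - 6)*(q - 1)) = 1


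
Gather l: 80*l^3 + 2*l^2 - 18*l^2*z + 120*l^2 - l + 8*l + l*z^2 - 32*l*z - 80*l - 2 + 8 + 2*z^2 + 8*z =80*l^3 + l^2*(122 - 18*z) + l*(z^2 - 32*z - 73) + 2*z^2 + 8*z + 6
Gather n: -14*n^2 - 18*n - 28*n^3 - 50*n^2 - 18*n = -28*n^3 - 64*n^2 - 36*n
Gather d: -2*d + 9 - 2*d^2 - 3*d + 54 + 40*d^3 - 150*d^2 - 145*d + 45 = 40*d^3 - 152*d^2 - 150*d + 108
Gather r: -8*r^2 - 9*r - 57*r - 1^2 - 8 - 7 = -8*r^2 - 66*r - 16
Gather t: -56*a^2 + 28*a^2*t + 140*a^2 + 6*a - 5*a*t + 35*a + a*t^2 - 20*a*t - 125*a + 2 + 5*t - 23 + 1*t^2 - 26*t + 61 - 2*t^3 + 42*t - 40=84*a^2 - 84*a - 2*t^3 + t^2*(a + 1) + t*(28*a^2 - 25*a + 21)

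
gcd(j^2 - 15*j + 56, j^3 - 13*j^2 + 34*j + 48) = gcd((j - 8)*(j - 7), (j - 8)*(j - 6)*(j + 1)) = j - 8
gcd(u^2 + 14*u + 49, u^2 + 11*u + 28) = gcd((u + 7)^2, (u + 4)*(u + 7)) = u + 7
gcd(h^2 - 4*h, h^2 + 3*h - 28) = h - 4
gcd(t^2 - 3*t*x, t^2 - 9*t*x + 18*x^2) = -t + 3*x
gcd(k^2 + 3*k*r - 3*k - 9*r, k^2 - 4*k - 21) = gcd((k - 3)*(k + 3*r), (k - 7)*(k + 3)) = 1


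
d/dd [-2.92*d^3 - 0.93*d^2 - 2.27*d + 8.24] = -8.76*d^2 - 1.86*d - 2.27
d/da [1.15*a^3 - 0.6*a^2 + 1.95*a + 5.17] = 3.45*a^2 - 1.2*a + 1.95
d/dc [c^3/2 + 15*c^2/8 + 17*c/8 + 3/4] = 3*c^2/2 + 15*c/4 + 17/8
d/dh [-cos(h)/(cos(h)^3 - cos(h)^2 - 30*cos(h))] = (1 - 2*cos(h))*sin(h)/(sin(h)^2 + cos(h) + 29)^2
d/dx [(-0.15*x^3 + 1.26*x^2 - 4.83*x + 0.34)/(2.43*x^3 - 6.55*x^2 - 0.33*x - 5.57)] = (2.22044604925031e-16*x^5 - 2.0793*x^4 + 23.5728*x^3 - 32.0244*x^2 - 9.5824*x + 27.0153)/(5.9049*x^6 - 31.833*x^5 + 41.2987*x^4 - 22.7472*x^3 + 73.0759*x^2 + 3.6762*x + 31.0249)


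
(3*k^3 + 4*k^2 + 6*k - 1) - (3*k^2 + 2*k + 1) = 3*k^3 + k^2 + 4*k - 2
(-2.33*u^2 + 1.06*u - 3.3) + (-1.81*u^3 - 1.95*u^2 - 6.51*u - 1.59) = -1.81*u^3 - 4.28*u^2 - 5.45*u - 4.89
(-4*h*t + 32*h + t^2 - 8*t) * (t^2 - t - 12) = -4*h*t^3 + 36*h*t^2 + 16*h*t - 384*h + t^4 - 9*t^3 - 4*t^2 + 96*t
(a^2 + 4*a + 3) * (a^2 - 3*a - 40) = a^4 + a^3 - 49*a^2 - 169*a - 120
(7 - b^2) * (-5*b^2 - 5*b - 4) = 5*b^4 + 5*b^3 - 31*b^2 - 35*b - 28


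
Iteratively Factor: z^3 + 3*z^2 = (z)*(z^2 + 3*z) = z^2*(z + 3)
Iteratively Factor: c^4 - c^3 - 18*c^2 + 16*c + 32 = (c - 2)*(c^3 + c^2 - 16*c - 16) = (c - 2)*(c + 4)*(c^2 - 3*c - 4) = (c - 4)*(c - 2)*(c + 4)*(c + 1)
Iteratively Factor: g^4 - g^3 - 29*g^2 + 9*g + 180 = (g + 4)*(g^3 - 5*g^2 - 9*g + 45) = (g + 3)*(g + 4)*(g^2 - 8*g + 15) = (g - 3)*(g + 3)*(g + 4)*(g - 5)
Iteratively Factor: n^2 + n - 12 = (n + 4)*(n - 3)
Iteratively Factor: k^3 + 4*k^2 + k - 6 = (k + 3)*(k^2 + k - 2) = (k - 1)*(k + 3)*(k + 2)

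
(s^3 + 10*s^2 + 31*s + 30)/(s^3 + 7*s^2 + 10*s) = (s + 3)/s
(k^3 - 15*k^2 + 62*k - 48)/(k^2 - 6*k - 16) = (k^2 - 7*k + 6)/(k + 2)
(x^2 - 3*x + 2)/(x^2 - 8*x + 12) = (x - 1)/(x - 6)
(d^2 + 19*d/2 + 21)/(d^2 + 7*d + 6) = (d + 7/2)/(d + 1)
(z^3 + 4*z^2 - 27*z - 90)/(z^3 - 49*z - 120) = (z^2 + z - 30)/(z^2 - 3*z - 40)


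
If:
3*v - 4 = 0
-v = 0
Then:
No Solution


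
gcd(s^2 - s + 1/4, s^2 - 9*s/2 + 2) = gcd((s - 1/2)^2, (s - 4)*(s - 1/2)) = s - 1/2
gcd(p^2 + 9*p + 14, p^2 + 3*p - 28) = p + 7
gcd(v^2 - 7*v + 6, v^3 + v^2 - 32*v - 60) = v - 6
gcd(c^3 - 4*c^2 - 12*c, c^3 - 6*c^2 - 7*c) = c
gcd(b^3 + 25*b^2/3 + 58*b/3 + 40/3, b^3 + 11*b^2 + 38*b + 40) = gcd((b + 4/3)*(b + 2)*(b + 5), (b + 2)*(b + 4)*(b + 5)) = b^2 + 7*b + 10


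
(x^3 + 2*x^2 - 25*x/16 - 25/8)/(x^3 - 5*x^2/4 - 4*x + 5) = (x + 5/4)/(x - 2)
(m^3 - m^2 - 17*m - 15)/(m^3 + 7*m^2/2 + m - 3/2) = 2*(m - 5)/(2*m - 1)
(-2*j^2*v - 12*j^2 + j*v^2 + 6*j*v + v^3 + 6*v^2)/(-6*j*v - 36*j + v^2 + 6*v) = (-2*j^2 + j*v + v^2)/(-6*j + v)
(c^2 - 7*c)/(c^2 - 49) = c/(c + 7)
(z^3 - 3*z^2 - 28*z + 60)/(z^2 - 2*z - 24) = (z^2 + 3*z - 10)/(z + 4)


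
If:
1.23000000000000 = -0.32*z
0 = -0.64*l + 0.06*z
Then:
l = -0.36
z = -3.84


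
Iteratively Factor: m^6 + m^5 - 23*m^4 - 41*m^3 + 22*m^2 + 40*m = (m)*(m^5 + m^4 - 23*m^3 - 41*m^2 + 22*m + 40) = m*(m + 1)*(m^4 - 23*m^2 - 18*m + 40) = m*(m - 1)*(m + 1)*(m^3 + m^2 - 22*m - 40) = m*(m - 1)*(m + 1)*(m + 4)*(m^2 - 3*m - 10) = m*(m - 5)*(m - 1)*(m + 1)*(m + 4)*(m + 2)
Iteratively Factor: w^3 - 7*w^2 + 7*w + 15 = (w - 3)*(w^2 - 4*w - 5) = (w - 5)*(w - 3)*(w + 1)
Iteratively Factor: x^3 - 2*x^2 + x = (x - 1)*(x^2 - x) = x*(x - 1)*(x - 1)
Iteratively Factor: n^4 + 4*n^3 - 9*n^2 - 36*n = (n - 3)*(n^3 + 7*n^2 + 12*n) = (n - 3)*(n + 3)*(n^2 + 4*n) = (n - 3)*(n + 3)*(n + 4)*(n)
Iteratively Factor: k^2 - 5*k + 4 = (k - 4)*(k - 1)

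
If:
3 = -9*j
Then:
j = -1/3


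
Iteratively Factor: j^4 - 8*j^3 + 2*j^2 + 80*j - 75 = (j + 3)*(j^3 - 11*j^2 + 35*j - 25) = (j - 5)*(j + 3)*(j^2 - 6*j + 5) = (j - 5)*(j - 1)*(j + 3)*(j - 5)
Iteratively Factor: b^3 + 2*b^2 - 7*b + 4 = (b - 1)*(b^2 + 3*b - 4) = (b - 1)^2*(b + 4)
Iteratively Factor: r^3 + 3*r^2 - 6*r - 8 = (r + 1)*(r^2 + 2*r - 8) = (r - 2)*(r + 1)*(r + 4)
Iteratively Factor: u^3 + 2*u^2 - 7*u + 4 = (u + 4)*(u^2 - 2*u + 1) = (u - 1)*(u + 4)*(u - 1)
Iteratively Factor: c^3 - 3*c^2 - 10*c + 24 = (c + 3)*(c^2 - 6*c + 8) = (c - 4)*(c + 3)*(c - 2)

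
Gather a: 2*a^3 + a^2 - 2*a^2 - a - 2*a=2*a^3 - a^2 - 3*a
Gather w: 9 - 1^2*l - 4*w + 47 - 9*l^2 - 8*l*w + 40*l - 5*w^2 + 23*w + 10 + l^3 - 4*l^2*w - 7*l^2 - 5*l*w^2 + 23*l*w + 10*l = l^3 - 16*l^2 + 49*l + w^2*(-5*l - 5) + w*(-4*l^2 + 15*l + 19) + 66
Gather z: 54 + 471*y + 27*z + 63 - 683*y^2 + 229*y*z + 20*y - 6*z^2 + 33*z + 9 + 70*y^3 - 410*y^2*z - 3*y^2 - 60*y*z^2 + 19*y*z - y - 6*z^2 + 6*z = 70*y^3 - 686*y^2 + 490*y + z^2*(-60*y - 12) + z*(-410*y^2 + 248*y + 66) + 126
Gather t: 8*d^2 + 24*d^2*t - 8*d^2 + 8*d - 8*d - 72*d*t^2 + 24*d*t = -72*d*t^2 + t*(24*d^2 + 24*d)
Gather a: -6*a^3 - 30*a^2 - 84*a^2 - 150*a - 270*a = -6*a^3 - 114*a^2 - 420*a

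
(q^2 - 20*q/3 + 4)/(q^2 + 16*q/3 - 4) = (q - 6)/(q + 6)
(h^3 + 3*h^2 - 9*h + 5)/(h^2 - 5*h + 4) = (h^2 + 4*h - 5)/(h - 4)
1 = 1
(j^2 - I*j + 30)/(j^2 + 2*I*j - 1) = (j^2 - I*j + 30)/(j^2 + 2*I*j - 1)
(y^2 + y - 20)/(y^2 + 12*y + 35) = (y - 4)/(y + 7)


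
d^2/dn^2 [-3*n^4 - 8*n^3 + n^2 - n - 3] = -36*n^2 - 48*n + 2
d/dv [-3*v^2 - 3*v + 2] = -6*v - 3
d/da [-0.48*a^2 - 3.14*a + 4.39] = -0.96*a - 3.14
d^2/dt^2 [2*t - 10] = 0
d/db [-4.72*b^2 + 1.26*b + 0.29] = 1.26 - 9.44*b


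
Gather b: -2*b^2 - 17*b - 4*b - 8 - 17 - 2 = -2*b^2 - 21*b - 27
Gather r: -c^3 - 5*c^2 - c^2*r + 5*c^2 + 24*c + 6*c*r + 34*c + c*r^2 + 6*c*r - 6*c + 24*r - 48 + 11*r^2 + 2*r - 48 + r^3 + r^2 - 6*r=-c^3 + 52*c + r^3 + r^2*(c + 12) + r*(-c^2 + 12*c + 20) - 96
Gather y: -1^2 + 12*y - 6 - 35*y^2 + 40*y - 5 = -35*y^2 + 52*y - 12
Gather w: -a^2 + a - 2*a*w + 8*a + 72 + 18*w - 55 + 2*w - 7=-a^2 + 9*a + w*(20 - 2*a) + 10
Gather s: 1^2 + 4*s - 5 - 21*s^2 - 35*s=-21*s^2 - 31*s - 4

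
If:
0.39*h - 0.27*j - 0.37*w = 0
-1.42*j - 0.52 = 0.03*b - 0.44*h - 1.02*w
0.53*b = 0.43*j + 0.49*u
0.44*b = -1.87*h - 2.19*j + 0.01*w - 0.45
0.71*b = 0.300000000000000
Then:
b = 0.42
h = -0.03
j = -0.27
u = 0.69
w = 0.16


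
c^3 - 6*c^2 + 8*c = c*(c - 4)*(c - 2)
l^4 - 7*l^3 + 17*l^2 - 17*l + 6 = (l - 3)*(l - 2)*(l - 1)^2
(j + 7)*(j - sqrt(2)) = j^2 - sqrt(2)*j + 7*j - 7*sqrt(2)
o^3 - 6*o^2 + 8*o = o*(o - 4)*(o - 2)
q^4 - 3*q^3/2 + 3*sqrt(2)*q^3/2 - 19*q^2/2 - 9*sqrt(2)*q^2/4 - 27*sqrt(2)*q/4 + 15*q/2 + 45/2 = (q - 3)*(q + 3/2)*(q - sqrt(2))*(q + 5*sqrt(2)/2)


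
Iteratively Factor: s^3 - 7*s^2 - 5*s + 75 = (s + 3)*(s^2 - 10*s + 25) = (s - 5)*(s + 3)*(s - 5)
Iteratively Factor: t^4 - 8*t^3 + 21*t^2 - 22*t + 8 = (t - 4)*(t^3 - 4*t^2 + 5*t - 2) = (t - 4)*(t - 2)*(t^2 - 2*t + 1) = (t - 4)*(t - 2)*(t - 1)*(t - 1)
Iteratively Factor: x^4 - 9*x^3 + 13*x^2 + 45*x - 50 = (x - 5)*(x^3 - 4*x^2 - 7*x + 10) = (x - 5)*(x + 2)*(x^2 - 6*x + 5) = (x - 5)*(x - 1)*(x + 2)*(x - 5)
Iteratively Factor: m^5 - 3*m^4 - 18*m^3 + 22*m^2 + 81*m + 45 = (m - 3)*(m^4 - 18*m^2 - 32*m - 15) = (m - 3)*(m + 3)*(m^3 - 3*m^2 - 9*m - 5) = (m - 3)*(m + 1)*(m + 3)*(m^2 - 4*m - 5) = (m - 3)*(m + 1)^2*(m + 3)*(m - 5)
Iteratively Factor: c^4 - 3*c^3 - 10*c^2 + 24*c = (c - 2)*(c^3 - c^2 - 12*c) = (c - 2)*(c + 3)*(c^2 - 4*c) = c*(c - 2)*(c + 3)*(c - 4)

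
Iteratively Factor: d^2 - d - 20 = (d + 4)*(d - 5)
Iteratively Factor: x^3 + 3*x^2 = (x)*(x^2 + 3*x) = x^2*(x + 3)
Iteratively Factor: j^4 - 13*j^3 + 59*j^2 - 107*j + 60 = (j - 3)*(j^3 - 10*j^2 + 29*j - 20) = (j - 4)*(j - 3)*(j^2 - 6*j + 5) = (j - 5)*(j - 4)*(j - 3)*(j - 1)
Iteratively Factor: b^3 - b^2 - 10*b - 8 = (b + 2)*(b^2 - 3*b - 4) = (b - 4)*(b + 2)*(b + 1)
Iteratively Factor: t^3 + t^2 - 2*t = (t + 2)*(t^2 - t) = (t - 1)*(t + 2)*(t)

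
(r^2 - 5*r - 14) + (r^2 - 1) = 2*r^2 - 5*r - 15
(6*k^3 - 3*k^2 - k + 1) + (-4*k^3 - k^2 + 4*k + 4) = 2*k^3 - 4*k^2 + 3*k + 5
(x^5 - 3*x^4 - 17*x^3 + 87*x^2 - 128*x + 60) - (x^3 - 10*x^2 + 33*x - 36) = x^5 - 3*x^4 - 18*x^3 + 97*x^2 - 161*x + 96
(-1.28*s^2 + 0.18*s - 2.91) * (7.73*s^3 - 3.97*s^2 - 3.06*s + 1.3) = -9.8944*s^5 + 6.473*s^4 - 19.2921*s^3 + 9.3379*s^2 + 9.1386*s - 3.783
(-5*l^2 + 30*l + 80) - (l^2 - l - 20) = -6*l^2 + 31*l + 100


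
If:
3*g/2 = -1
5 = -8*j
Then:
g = -2/3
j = -5/8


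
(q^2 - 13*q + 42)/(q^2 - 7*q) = (q - 6)/q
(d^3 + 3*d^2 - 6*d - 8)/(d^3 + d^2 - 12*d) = (d^2 - d - 2)/(d*(d - 3))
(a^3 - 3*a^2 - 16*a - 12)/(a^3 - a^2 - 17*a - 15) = (a^2 - 4*a - 12)/(a^2 - 2*a - 15)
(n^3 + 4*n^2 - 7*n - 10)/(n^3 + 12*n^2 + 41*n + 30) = (n - 2)/(n + 6)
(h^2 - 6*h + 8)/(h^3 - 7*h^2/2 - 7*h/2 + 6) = 2*(h - 2)/(2*h^2 + h - 3)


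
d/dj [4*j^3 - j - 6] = 12*j^2 - 1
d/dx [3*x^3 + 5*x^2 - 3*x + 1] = 9*x^2 + 10*x - 3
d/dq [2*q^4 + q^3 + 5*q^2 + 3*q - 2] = 8*q^3 + 3*q^2 + 10*q + 3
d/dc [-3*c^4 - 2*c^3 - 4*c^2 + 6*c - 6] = -12*c^3 - 6*c^2 - 8*c + 6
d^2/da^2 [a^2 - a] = 2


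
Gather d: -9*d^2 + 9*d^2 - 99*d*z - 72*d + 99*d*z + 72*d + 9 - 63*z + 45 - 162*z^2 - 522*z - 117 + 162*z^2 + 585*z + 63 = 0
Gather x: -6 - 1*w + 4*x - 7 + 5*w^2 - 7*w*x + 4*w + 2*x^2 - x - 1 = 5*w^2 + 3*w + 2*x^2 + x*(3 - 7*w) - 14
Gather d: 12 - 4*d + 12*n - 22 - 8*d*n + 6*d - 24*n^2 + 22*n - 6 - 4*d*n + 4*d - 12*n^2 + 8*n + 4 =d*(6 - 12*n) - 36*n^2 + 42*n - 12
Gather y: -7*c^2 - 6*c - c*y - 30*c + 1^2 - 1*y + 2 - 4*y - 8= -7*c^2 - 36*c + y*(-c - 5) - 5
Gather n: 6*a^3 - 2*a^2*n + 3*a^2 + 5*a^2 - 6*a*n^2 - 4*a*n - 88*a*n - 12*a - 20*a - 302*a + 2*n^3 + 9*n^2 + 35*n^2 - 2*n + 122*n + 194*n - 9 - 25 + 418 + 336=6*a^3 + 8*a^2 - 334*a + 2*n^3 + n^2*(44 - 6*a) + n*(-2*a^2 - 92*a + 314) + 720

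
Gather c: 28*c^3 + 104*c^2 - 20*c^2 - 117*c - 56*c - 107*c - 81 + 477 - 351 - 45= 28*c^3 + 84*c^2 - 280*c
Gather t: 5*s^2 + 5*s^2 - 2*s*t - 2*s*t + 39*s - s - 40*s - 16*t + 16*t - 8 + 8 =10*s^2 - 4*s*t - 2*s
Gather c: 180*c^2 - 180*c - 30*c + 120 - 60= 180*c^2 - 210*c + 60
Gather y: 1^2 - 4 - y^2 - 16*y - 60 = -y^2 - 16*y - 63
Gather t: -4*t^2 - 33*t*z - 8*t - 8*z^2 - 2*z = -4*t^2 + t*(-33*z - 8) - 8*z^2 - 2*z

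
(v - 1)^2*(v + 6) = v^3 + 4*v^2 - 11*v + 6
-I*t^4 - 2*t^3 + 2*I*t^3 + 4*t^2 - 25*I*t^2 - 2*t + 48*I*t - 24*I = (t - 1)*(t - 6*I)*(t + 4*I)*(-I*t + I)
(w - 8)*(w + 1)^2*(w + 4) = w^4 - 2*w^3 - 39*w^2 - 68*w - 32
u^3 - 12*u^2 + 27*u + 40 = (u - 8)*(u - 5)*(u + 1)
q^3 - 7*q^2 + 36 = (q - 6)*(q - 3)*(q + 2)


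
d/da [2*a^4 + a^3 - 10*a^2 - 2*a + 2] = 8*a^3 + 3*a^2 - 20*a - 2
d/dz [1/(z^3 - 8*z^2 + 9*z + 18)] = (-3*z^2 + 16*z - 9)/(z^3 - 8*z^2 + 9*z + 18)^2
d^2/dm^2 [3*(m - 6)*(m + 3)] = 6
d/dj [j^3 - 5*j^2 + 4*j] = 3*j^2 - 10*j + 4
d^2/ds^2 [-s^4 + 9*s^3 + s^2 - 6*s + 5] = -12*s^2 + 54*s + 2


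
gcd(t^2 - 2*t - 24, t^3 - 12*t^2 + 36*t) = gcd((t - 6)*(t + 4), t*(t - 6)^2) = t - 6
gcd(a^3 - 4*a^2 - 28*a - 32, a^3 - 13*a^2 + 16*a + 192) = a - 8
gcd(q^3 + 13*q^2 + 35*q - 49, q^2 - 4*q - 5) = 1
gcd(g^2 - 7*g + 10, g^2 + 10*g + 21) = 1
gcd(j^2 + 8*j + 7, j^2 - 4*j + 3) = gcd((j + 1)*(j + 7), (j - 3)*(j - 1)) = 1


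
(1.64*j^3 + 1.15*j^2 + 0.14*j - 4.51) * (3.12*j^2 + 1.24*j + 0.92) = 5.1168*j^5 + 5.6216*j^4 + 3.3716*j^3 - 12.8396*j^2 - 5.4636*j - 4.1492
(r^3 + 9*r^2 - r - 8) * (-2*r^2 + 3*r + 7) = -2*r^5 - 15*r^4 + 36*r^3 + 76*r^2 - 31*r - 56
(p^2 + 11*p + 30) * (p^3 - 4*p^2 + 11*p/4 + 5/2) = p^5 + 7*p^4 - 45*p^3/4 - 349*p^2/4 + 110*p + 75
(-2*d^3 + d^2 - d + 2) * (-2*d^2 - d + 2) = 4*d^5 - 3*d^3 - d^2 - 4*d + 4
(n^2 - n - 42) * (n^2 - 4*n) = n^4 - 5*n^3 - 38*n^2 + 168*n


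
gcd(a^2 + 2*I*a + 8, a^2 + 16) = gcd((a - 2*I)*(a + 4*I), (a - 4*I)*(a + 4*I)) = a + 4*I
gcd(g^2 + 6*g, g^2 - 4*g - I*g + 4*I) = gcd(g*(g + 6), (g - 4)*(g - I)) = 1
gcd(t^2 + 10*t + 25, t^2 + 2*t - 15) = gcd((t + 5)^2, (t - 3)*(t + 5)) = t + 5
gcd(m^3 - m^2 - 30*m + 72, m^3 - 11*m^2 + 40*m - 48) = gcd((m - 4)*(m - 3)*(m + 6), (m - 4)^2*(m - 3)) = m^2 - 7*m + 12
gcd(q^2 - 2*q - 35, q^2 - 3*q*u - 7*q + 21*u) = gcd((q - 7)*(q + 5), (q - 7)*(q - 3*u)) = q - 7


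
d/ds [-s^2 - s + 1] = -2*s - 1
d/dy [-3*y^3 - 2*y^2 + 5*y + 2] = -9*y^2 - 4*y + 5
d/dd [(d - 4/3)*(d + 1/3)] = 2*d - 1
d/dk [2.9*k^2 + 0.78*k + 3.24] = 5.8*k + 0.78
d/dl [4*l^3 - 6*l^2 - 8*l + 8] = 12*l^2 - 12*l - 8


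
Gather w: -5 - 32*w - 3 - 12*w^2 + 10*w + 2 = -12*w^2 - 22*w - 6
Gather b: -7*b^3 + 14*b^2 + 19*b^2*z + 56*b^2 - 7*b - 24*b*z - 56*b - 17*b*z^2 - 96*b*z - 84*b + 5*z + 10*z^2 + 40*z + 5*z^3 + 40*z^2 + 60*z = -7*b^3 + b^2*(19*z + 70) + b*(-17*z^2 - 120*z - 147) + 5*z^3 + 50*z^2 + 105*z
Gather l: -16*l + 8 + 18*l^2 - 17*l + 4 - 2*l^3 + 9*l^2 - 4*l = -2*l^3 + 27*l^2 - 37*l + 12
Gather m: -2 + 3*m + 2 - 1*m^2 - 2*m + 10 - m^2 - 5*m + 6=-2*m^2 - 4*m + 16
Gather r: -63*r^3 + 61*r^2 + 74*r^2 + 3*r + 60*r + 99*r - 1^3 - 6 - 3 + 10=-63*r^3 + 135*r^2 + 162*r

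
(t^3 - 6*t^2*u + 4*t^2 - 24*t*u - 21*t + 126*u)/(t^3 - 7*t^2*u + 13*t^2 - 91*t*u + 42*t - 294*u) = (t^2 - 6*t*u - 3*t + 18*u)/(t^2 - 7*t*u + 6*t - 42*u)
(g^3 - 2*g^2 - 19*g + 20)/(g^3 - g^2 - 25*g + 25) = (g + 4)/(g + 5)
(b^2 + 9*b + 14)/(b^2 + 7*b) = (b + 2)/b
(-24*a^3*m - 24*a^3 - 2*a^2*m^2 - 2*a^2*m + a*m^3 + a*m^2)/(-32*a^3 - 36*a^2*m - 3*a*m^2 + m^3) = a*(6*a*m + 6*a - m^2 - m)/(8*a^2 + 7*a*m - m^2)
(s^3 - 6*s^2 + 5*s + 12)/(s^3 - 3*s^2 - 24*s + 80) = (s^2 - 2*s - 3)/(s^2 + s - 20)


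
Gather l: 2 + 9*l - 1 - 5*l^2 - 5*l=-5*l^2 + 4*l + 1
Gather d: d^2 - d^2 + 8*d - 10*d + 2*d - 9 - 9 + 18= 0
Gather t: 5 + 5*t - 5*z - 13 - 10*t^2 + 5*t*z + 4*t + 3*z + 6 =-10*t^2 + t*(5*z + 9) - 2*z - 2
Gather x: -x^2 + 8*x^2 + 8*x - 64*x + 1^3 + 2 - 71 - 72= 7*x^2 - 56*x - 140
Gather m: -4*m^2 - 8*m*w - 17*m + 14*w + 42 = -4*m^2 + m*(-8*w - 17) + 14*w + 42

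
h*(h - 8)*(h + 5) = h^3 - 3*h^2 - 40*h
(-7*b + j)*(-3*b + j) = 21*b^2 - 10*b*j + j^2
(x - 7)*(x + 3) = x^2 - 4*x - 21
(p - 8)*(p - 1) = p^2 - 9*p + 8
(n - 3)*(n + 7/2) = n^2 + n/2 - 21/2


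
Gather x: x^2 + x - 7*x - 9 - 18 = x^2 - 6*x - 27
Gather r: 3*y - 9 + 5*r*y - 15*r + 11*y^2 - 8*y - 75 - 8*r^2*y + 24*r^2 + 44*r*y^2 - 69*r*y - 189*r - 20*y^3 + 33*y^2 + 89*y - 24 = r^2*(24 - 8*y) + r*(44*y^2 - 64*y - 204) - 20*y^3 + 44*y^2 + 84*y - 108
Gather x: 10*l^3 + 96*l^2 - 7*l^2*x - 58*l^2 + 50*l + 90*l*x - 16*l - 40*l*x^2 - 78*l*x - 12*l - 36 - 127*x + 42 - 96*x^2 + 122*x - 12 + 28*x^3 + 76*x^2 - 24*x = 10*l^3 + 38*l^2 + 22*l + 28*x^3 + x^2*(-40*l - 20) + x*(-7*l^2 + 12*l - 29) - 6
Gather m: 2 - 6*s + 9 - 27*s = 11 - 33*s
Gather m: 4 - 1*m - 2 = 2 - m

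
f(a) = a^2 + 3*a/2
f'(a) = 2*a + 3/2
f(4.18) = 23.74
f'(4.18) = 9.86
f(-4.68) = 14.88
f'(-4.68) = -7.86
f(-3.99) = 9.94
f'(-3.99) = -6.48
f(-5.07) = 18.10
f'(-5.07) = -8.64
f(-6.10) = 28.06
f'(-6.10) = -10.70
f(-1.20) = -0.36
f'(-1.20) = -0.90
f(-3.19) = 5.39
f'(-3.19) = -4.88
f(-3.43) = 6.62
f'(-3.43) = -5.36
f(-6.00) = 27.00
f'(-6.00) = -10.50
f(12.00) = 162.00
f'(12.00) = 25.50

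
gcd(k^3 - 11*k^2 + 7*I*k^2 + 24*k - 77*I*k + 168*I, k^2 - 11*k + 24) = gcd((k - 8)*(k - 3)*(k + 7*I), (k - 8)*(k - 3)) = k^2 - 11*k + 24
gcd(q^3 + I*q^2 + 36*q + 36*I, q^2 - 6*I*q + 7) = q + I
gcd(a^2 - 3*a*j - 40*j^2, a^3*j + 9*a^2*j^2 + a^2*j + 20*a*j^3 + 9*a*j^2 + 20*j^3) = a + 5*j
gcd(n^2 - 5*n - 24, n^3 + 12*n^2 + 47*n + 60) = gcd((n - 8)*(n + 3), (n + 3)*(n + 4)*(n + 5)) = n + 3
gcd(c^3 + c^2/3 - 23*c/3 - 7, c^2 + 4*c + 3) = c + 1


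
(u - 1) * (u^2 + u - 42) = u^3 - 43*u + 42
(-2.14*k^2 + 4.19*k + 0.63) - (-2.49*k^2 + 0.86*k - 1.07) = 0.35*k^2 + 3.33*k + 1.7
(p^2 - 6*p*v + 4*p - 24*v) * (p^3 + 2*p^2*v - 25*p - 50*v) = p^5 - 4*p^4*v + 4*p^4 - 12*p^3*v^2 - 16*p^3*v - 25*p^3 - 48*p^2*v^2 + 100*p^2*v - 100*p^2 + 300*p*v^2 + 400*p*v + 1200*v^2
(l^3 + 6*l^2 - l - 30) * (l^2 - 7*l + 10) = l^5 - l^4 - 33*l^3 + 37*l^2 + 200*l - 300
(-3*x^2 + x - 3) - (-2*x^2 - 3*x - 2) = -x^2 + 4*x - 1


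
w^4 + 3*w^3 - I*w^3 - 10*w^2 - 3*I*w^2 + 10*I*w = w*(w - 2)*(w + 5)*(w - I)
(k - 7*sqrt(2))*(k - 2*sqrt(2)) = k^2 - 9*sqrt(2)*k + 28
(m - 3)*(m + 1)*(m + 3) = m^3 + m^2 - 9*m - 9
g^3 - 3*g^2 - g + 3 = (g - 3)*(g - 1)*(g + 1)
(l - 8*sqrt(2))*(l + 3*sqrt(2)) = l^2 - 5*sqrt(2)*l - 48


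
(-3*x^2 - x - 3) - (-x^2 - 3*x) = -2*x^2 + 2*x - 3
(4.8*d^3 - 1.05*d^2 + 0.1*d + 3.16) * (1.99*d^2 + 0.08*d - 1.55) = 9.552*d^5 - 1.7055*d^4 - 7.325*d^3 + 7.9239*d^2 + 0.0978*d - 4.898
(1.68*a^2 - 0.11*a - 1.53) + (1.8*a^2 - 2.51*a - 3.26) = 3.48*a^2 - 2.62*a - 4.79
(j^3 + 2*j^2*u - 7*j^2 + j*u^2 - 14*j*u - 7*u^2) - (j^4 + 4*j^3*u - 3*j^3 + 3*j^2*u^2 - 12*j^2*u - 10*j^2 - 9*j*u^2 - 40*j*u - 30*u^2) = -j^4 - 4*j^3*u + 4*j^3 - 3*j^2*u^2 + 14*j^2*u + 3*j^2 + 10*j*u^2 + 26*j*u + 23*u^2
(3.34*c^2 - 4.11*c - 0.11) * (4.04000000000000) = 13.4936*c^2 - 16.6044*c - 0.4444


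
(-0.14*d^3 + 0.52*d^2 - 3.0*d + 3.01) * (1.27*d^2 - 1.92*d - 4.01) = -0.1778*d^5 + 0.9292*d^4 - 4.247*d^3 + 7.4975*d^2 + 6.2508*d - 12.0701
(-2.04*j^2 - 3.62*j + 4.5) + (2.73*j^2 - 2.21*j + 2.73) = 0.69*j^2 - 5.83*j + 7.23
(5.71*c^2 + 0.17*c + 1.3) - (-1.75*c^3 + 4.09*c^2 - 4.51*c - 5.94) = 1.75*c^3 + 1.62*c^2 + 4.68*c + 7.24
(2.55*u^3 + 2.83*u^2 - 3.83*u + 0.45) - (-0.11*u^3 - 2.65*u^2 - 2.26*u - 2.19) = 2.66*u^3 + 5.48*u^2 - 1.57*u + 2.64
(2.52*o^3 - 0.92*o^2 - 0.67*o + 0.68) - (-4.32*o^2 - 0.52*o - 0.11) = 2.52*o^3 + 3.4*o^2 - 0.15*o + 0.79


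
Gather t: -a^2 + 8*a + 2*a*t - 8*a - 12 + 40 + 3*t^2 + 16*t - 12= -a^2 + 3*t^2 + t*(2*a + 16) + 16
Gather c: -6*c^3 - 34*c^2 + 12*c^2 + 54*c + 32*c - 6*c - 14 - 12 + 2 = -6*c^3 - 22*c^2 + 80*c - 24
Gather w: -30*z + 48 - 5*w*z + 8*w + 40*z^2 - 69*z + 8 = w*(8 - 5*z) + 40*z^2 - 99*z + 56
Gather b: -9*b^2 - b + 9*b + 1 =-9*b^2 + 8*b + 1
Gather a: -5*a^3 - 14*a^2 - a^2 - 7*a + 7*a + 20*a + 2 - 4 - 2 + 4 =-5*a^3 - 15*a^2 + 20*a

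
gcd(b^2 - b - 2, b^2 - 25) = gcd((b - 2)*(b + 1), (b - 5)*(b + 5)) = 1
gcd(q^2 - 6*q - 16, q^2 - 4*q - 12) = q + 2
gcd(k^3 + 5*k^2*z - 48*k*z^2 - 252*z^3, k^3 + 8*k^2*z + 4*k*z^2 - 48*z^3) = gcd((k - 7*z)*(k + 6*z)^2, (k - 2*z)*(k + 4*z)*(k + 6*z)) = k + 6*z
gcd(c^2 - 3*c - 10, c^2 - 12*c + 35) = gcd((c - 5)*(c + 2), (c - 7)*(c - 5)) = c - 5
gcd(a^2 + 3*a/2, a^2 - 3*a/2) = a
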